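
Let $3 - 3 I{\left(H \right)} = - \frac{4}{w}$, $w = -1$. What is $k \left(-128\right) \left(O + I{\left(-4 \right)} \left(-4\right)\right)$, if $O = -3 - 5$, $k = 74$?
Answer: $\frac{189440}{3} \approx 63147.0$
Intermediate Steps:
$O = -8$
$I{\left(H \right)} = - \frac{1}{3}$ ($I{\left(H \right)} = 1 - \frac{\left(-4\right) \frac{1}{-1}}{3} = 1 - \frac{\left(-4\right) \left(-1\right)}{3} = 1 - \frac{4}{3} = - \frac{1}{3}$)
$k \left(-128\right) \left(O + I{\left(-4 \right)} \left(-4\right)\right) = 74 \left(-128\right) \left(-8 - - \frac{4}{3}\right) = - 9472 \left(-8 + \frac{4}{3}\right) = \left(-9472\right) \left(- \frac{20}{3}\right) = \frac{189440}{3}$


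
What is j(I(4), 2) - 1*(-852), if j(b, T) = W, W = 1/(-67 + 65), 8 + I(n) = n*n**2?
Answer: 1703/2 ≈ 851.50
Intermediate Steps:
I(n) = -8 + n**3 (I(n) = -8 + n*n**2 = -8 + n**3)
W = -1/2 (W = 1/(-2) = -1/2 ≈ -0.50000)
j(b, T) = -1/2
j(I(4), 2) - 1*(-852) = -1/2 - 1*(-852) = -1/2 + 852 = 1703/2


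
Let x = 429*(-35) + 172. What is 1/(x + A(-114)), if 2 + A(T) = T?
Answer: -1/14959 ≈ -6.6849e-5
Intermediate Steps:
x = -14843 (x = -15015 + 172 = -14843)
A(T) = -2 + T
1/(x + A(-114)) = 1/(-14843 + (-2 - 114)) = 1/(-14843 - 116) = 1/(-14959) = -1/14959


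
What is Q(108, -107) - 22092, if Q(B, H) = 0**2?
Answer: -22092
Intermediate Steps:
Q(B, H) = 0
Q(108, -107) - 22092 = 0 - 22092 = -22092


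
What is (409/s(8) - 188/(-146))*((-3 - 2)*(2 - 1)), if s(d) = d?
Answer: -153045/584 ≈ -262.06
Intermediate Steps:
(409/s(8) - 188/(-146))*((-3 - 2)*(2 - 1)) = (409/8 - 188/(-146))*((-3 - 2)*(2 - 1)) = (409*(1/8) - 188*(-1/146))*(-5*1) = (409/8 + 94/73)*(-5) = (30609/584)*(-5) = -153045/584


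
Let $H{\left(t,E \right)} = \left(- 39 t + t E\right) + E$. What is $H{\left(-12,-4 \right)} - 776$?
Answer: $-264$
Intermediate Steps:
$H{\left(t,E \right)} = E - 39 t + E t$ ($H{\left(t,E \right)} = \left(- 39 t + E t\right) + E = E - 39 t + E t$)
$H{\left(-12,-4 \right)} - 776 = \left(-4 - -468 - -48\right) - 776 = \left(-4 + 468 + 48\right) - 776 = 512 - 776 = -264$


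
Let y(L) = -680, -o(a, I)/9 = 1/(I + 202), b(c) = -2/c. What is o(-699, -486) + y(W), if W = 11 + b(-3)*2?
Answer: -193111/284 ≈ -679.97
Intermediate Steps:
o(a, I) = -9/(202 + I) (o(a, I) = -9/(I + 202) = -9/(202 + I))
W = 37/3 (W = 11 - 2/(-3)*2 = 11 - 2*(-⅓)*2 = 11 + (⅔)*2 = 11 + 4/3 = 37/3 ≈ 12.333)
o(-699, -486) + y(W) = -9/(202 - 486) - 680 = -9/(-284) - 680 = -9*(-1/284) - 680 = 9/284 - 680 = -193111/284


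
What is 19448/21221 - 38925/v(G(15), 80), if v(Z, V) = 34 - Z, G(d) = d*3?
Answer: 826241353/233431 ≈ 3539.6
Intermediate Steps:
G(d) = 3*d
19448/21221 - 38925/v(G(15), 80) = 19448/21221 - 38925/(34 - 3*15) = 19448*(1/21221) - 38925/(34 - 1*45) = 19448/21221 - 38925/(34 - 45) = 19448/21221 - 38925/(-11) = 19448/21221 - 38925*(-1/11) = 19448/21221 + 38925/11 = 826241353/233431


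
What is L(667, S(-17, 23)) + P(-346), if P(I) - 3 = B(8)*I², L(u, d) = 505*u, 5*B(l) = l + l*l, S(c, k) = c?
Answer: 10303742/5 ≈ 2.0607e+6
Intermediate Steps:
B(l) = l/5 + l²/5 (B(l) = (l + l*l)/5 = (l + l²)/5 = l/5 + l²/5)
P(I) = 3 + 72*I²/5 (P(I) = 3 + ((⅕)*8*(1 + 8))*I² = 3 + ((⅕)*8*9)*I² = 3 + 72*I²/5)
L(667, S(-17, 23)) + P(-346) = 505*667 + (3 + (72/5)*(-346)²) = 336835 + (3 + (72/5)*119716) = 336835 + (3 + 8619552/5) = 336835 + 8619567/5 = 10303742/5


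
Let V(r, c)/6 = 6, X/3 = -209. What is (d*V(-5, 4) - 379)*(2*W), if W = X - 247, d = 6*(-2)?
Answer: 1417628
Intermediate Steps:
X = -627 (X = 3*(-209) = -627)
V(r, c) = 36 (V(r, c) = 6*6 = 36)
d = -12
W = -874 (W = -627 - 247 = -874)
(d*V(-5, 4) - 379)*(2*W) = (-12*36 - 379)*(2*(-874)) = (-432 - 379)*(-1748) = -811*(-1748) = 1417628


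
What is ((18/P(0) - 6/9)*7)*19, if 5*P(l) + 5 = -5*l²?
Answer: -7448/3 ≈ -2482.7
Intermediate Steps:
P(l) = -1 - l² (P(l) = -1 + (-5*l²)/5 = -1 - l²)
((18/P(0) - 6/9)*7)*19 = ((18/(-1 - 1*0²) - 6/9)*7)*19 = ((18/(-1 - 1*0) - 6*⅑)*7)*19 = ((18/(-1 + 0) - ⅔)*7)*19 = ((18/(-1) - ⅔)*7)*19 = ((18*(-1) - ⅔)*7)*19 = ((-18 - ⅔)*7)*19 = -56/3*7*19 = -392/3*19 = -7448/3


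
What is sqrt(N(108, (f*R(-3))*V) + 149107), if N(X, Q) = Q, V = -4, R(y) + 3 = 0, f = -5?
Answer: sqrt(149047) ≈ 386.07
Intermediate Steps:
R(y) = -3 (R(y) = -3 + 0 = -3)
sqrt(N(108, (f*R(-3))*V) + 149107) = sqrt(-5*(-3)*(-4) + 149107) = sqrt(15*(-4) + 149107) = sqrt(-60 + 149107) = sqrt(149047)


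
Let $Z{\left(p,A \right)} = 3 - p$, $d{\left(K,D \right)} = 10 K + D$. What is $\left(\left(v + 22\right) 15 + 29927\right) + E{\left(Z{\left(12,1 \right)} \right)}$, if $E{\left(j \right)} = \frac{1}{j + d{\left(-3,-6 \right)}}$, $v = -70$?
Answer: $\frac{1314314}{45} \approx 29207.0$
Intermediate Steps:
$d{\left(K,D \right)} = D + 10 K$
$E{\left(j \right)} = \frac{1}{-36 + j}$ ($E{\left(j \right)} = \frac{1}{j + \left(-6 + 10 \left(-3\right)\right)} = \frac{1}{j - 36} = \frac{1}{-36 + j}$)
$\left(\left(v + 22\right) 15 + 29927\right) + E{\left(Z{\left(12,1 \right)} \right)} = \left(\left(-70 + 22\right) 15 + 29927\right) + \frac{1}{-36 + \left(3 - 12\right)} = \left(\left(-48\right) 15 + 29927\right) + \frac{1}{-36 + \left(3 - 12\right)} = \left(-720 + 29927\right) + \frac{1}{-36 - 9} = 29207 + \frac{1}{-45} = 29207 - \frac{1}{45} = \frac{1314314}{45}$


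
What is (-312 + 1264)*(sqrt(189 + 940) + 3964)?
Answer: 3773728 + 952*sqrt(1129) ≈ 3.8057e+6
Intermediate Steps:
(-312 + 1264)*(sqrt(189 + 940) + 3964) = 952*(sqrt(1129) + 3964) = 952*(3964 + sqrt(1129)) = 3773728 + 952*sqrt(1129)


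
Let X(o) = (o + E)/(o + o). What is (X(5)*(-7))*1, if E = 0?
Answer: -7/2 ≈ -3.5000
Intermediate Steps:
X(o) = ½ (X(o) = (o + 0)/(o + o) = o/((2*o)) = o*(1/(2*o)) = ½)
(X(5)*(-7))*1 = ((½)*(-7))*1 = -7/2*1 = -7/2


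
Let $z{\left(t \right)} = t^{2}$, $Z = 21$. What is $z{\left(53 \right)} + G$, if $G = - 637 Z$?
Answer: $-10568$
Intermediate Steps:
$G = -13377$ ($G = \left(-637\right) 21 = -13377$)
$z{\left(53 \right)} + G = 53^{2} - 13377 = 2809 - 13377 = -10568$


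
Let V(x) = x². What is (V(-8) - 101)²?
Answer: 1369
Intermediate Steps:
(V(-8) - 101)² = ((-8)² - 101)² = (64 - 101)² = (-37)² = 1369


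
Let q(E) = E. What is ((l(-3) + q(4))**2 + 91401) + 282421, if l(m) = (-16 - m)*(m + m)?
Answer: 380546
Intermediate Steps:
l(m) = 2*m*(-16 - m) (l(m) = (-16 - m)*(2*m) = 2*m*(-16 - m))
((l(-3) + q(4))**2 + 91401) + 282421 = ((-2*(-3)*(16 - 3) + 4)**2 + 91401) + 282421 = ((-2*(-3)*13 + 4)**2 + 91401) + 282421 = ((78 + 4)**2 + 91401) + 282421 = (82**2 + 91401) + 282421 = (6724 + 91401) + 282421 = 98125 + 282421 = 380546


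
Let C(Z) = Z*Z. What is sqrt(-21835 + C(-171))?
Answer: 23*sqrt(14) ≈ 86.058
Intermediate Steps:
C(Z) = Z**2
sqrt(-21835 + C(-171)) = sqrt(-21835 + (-171)**2) = sqrt(-21835 + 29241) = sqrt(7406) = 23*sqrt(14)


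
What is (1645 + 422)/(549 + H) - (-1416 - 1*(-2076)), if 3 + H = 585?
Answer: -19087/29 ≈ -658.17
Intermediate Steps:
H = 582 (H = -3 + 585 = 582)
(1645 + 422)/(549 + H) - (-1416 - 1*(-2076)) = (1645 + 422)/(549 + 582) - (-1416 - 1*(-2076)) = 2067/1131 - (-1416 + 2076) = 2067*(1/1131) - 1*660 = 53/29 - 660 = -19087/29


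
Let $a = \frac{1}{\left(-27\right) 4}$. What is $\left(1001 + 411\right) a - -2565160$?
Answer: $\frac{69258967}{27} \approx 2.5651 \cdot 10^{6}$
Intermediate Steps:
$a = - \frac{1}{108}$ ($a = \frac{1}{-108} = - \frac{1}{108} \approx -0.0092593$)
$\left(1001 + 411\right) a - -2565160 = \left(1001 + 411\right) \left(- \frac{1}{108}\right) - -2565160 = 1412 \left(- \frac{1}{108}\right) + 2565160 = - \frac{353}{27} + 2565160 = \frac{69258967}{27}$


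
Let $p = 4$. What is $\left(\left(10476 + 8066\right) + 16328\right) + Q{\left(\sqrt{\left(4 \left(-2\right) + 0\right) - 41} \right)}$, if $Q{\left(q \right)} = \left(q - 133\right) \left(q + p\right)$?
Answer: $34289 - 903 i \approx 34289.0 - 903.0 i$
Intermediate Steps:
$Q{\left(q \right)} = \left(-133 + q\right) \left(4 + q\right)$ ($Q{\left(q \right)} = \left(q - 133\right) \left(q + 4\right) = \left(-133 + q\right) \left(4 + q\right)$)
$\left(\left(10476 + 8066\right) + 16328\right) + Q{\left(\sqrt{\left(4 \left(-2\right) + 0\right) - 41} \right)} = \left(\left(10476 + 8066\right) + 16328\right) - \left(532 + 49 + 129 \sqrt{\left(4 \left(-2\right) + 0\right) - 41}\right) = \left(18542 + 16328\right) - \left(532 + 49 + 129 \sqrt{\left(-8 + 0\right) - 41}\right) = 34870 - \left(532 + 49 + 129 \sqrt{-8 - 41}\right) = 34870 - \left(532 + 49 + 903 i\right) = 34870 - \left(532 + 49 + 129 \cdot 7 i\right) = 34870 - \left(581 + 903 i\right) = 34289 - 903 i$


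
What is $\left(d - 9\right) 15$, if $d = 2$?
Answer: $-105$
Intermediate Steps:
$\left(d - 9\right) 15 = \left(2 - 9\right) 15 = \left(-7\right) 15 = -105$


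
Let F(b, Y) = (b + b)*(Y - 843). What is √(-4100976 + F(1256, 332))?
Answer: 4*I*√336538 ≈ 2320.5*I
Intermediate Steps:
F(b, Y) = 2*b*(-843 + Y) (F(b, Y) = (2*b)*(-843 + Y) = 2*b*(-843 + Y))
√(-4100976 + F(1256, 332)) = √(-4100976 + 2*1256*(-843 + 332)) = √(-4100976 + 2*1256*(-511)) = √(-4100976 - 1283632) = √(-5384608) = 4*I*√336538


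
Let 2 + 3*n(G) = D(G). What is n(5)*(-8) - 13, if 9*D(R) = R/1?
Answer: -247/27 ≈ -9.1481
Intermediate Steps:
D(R) = R/9 (D(R) = (R/1)/9 = (R*1)/9 = R/9)
n(G) = -⅔ + G/27 (n(G) = -⅔ + (G/9)/3 = -⅔ + G/27)
n(5)*(-8) - 13 = (-⅔ + (1/27)*5)*(-8) - 13 = (-⅔ + 5/27)*(-8) - 13 = -13/27*(-8) - 13 = 104/27 - 13 = -247/27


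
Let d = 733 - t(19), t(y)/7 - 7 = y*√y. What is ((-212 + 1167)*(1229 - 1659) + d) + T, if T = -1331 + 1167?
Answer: -410130 - 133*√19 ≈ -4.1071e+5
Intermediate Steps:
t(y) = 49 + 7*y^(3/2) (t(y) = 49 + 7*(y*√y) = 49 + 7*y^(3/2))
T = -164
d = 684 - 133*√19 (d = 733 - (49 + 7*19^(3/2)) = 733 - (49 + 7*(19*√19)) = 733 - (49 + 133*√19) = 733 + (-49 - 133*√19) = 684 - 133*√19 ≈ 104.27)
((-212 + 1167)*(1229 - 1659) + d) + T = ((-212 + 1167)*(1229 - 1659) + (684 - 133*√19)) - 164 = (955*(-430) + (684 - 133*√19)) - 164 = (-410650 + (684 - 133*√19)) - 164 = (-409966 - 133*√19) - 164 = -410130 - 133*√19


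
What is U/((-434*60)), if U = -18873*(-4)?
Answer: -6291/2170 ≈ -2.8991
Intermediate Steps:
U = 75492
U/((-434*60)) = 75492/((-434*60)) = 75492/(-26040) = 75492*(-1/26040) = -6291/2170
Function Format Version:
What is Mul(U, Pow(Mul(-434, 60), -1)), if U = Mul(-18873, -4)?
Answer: Rational(-6291, 2170) ≈ -2.8991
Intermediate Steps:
U = 75492
Mul(U, Pow(Mul(-434, 60), -1)) = Mul(75492, Pow(Mul(-434, 60), -1)) = Mul(75492, Pow(-26040, -1)) = Mul(75492, Rational(-1, 26040)) = Rational(-6291, 2170)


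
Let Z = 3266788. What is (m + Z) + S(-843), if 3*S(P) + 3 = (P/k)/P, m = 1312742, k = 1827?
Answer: 25100398450/5481 ≈ 4.5795e+6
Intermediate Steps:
S(P) = -5480/5481 (S(P) = -1 + ((P/1827)/P)/3 = -1 + (⅓)*(1/1827) = -1 + 1/5481 = -5480/5481)
(m + Z) + S(-843) = (1312742 + 3266788) - 5480/5481 = 4579530 - 5480/5481 = 25100398450/5481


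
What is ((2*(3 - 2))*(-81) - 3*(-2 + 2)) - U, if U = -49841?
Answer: 49679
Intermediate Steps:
((2*(3 - 2))*(-81) - 3*(-2 + 2)) - U = ((2*(3 - 2))*(-81) - 3*(-2 + 2)) - 1*(-49841) = ((2*1)*(-81) - 3*0) + 49841 = (2*(-81) + 0) + 49841 = (-162 + 0) + 49841 = -162 + 49841 = 49679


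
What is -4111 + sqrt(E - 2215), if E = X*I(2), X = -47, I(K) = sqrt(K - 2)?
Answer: -4111 + I*sqrt(2215) ≈ -4111.0 + 47.064*I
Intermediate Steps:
I(K) = sqrt(-2 + K)
E = 0 (E = -47*sqrt(-2 + 2) = -47*sqrt(0) = -47*0 = 0)
-4111 + sqrt(E - 2215) = -4111 + sqrt(0 - 2215) = -4111 + sqrt(-2215) = -4111 + I*sqrt(2215)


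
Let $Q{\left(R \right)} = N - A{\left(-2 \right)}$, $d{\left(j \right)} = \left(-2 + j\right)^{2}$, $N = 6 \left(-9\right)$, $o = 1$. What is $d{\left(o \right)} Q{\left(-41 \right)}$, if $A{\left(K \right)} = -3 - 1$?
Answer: $-50$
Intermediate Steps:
$A{\left(K \right)} = -4$ ($A{\left(K \right)} = -3 - 1 = -4$)
$N = -54$
$Q{\left(R \right)} = -50$ ($Q{\left(R \right)} = -54 - -4 = -54 + 4 = -50$)
$d{\left(o \right)} Q{\left(-41 \right)} = \left(-2 + 1\right)^{2} \left(-50\right) = \left(-1\right)^{2} \left(-50\right) = 1 \left(-50\right) = -50$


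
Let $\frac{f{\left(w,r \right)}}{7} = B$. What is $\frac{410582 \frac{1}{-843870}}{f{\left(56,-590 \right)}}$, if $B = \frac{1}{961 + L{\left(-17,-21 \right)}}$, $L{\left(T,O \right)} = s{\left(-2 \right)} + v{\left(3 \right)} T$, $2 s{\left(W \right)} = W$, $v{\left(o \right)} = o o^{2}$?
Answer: $- \frac{34283597}{984515} \approx -34.823$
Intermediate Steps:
$v{\left(o \right)} = o^{3}$
$s{\left(W \right)} = \frac{W}{2}$
$L{\left(T,O \right)} = -1 + 27 T$ ($L{\left(T,O \right)} = \frac{1}{2} \left(-2\right) + 3^{3} T = -1 + 27 T$)
$B = \frac{1}{501}$ ($B = \frac{1}{961 + \left(-1 + 27 \left(-17\right)\right)} = \frac{1}{961 - 460} = \frac{1}{501} \approx 0.001996$)
$f{\left(w,r \right)} = \frac{7}{501}$ ($f{\left(w,r \right)} = 7 \cdot \frac{1}{501} = \frac{7}{501}$)
$\frac{410582 \frac{1}{-843870}}{f{\left(56,-590 \right)}} = \frac{410582 \frac{1}{-843870}}{\frac{7}{501}} = 410582 \left(- \frac{1}{843870}\right) \frac{501}{7} = \left(- \frac{205291}{421935}\right) \frac{501}{7} = - \frac{34283597}{984515}$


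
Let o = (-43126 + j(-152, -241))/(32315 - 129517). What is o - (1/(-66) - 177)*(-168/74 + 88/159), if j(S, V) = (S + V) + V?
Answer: -54022074110/178025463 ≈ -303.45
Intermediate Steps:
j(S, V) = S + 2*V
o = 21880/48601 (o = (-43126 + (-152 + 2*(-241)))/(32315 - 129517) = (-43126 + (-152 - 482))/(-97202) = (-43126 - 634)*(-1/97202) = -43760*(-1/97202) = 21880/48601 ≈ 0.45020)
o - (1/(-66) - 177)*(-168/74 + 88/159) = 21880/48601 - (1/(-66) - 177)*(-168/74 + 88/159) = 21880/48601 - (-1/66 - 177)*(-168*1/74 + 88*(1/159)) = 21880/48601 - (-11683)*(-84/37 + 88/159)/66 = 21880/48601 - (-11683)*(-10100)/(66*5883) = 21880/48601 - 1*58999150/194139 = 21880/48601 - 58999150/194139 = -54022074110/178025463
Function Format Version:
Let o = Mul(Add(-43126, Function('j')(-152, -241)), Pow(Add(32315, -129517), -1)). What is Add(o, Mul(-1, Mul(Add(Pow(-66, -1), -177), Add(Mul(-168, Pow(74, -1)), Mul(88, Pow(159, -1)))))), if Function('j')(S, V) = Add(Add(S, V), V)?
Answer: Rational(-54022074110, 178025463) ≈ -303.45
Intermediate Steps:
Function('j')(S, V) = Add(S, Mul(2, V))
o = Rational(21880, 48601) (o = Mul(Add(-43126, Add(-152, Mul(2, -241))), Pow(Add(32315, -129517), -1)) = Mul(Add(-43126, Add(-152, -482)), Pow(-97202, -1)) = Mul(Add(-43126, -634), Rational(-1, 97202)) = Mul(-43760, Rational(-1, 97202)) = Rational(21880, 48601) ≈ 0.45020)
Add(o, Mul(-1, Mul(Add(Pow(-66, -1), -177), Add(Mul(-168, Pow(74, -1)), Mul(88, Pow(159, -1)))))) = Add(Rational(21880, 48601), Mul(-1, Mul(Add(Pow(-66, -1), -177), Add(Mul(-168, Pow(74, -1)), Mul(88, Pow(159, -1)))))) = Add(Rational(21880, 48601), Mul(-1, Mul(Add(Rational(-1, 66), -177), Add(Mul(-168, Rational(1, 74)), Mul(88, Rational(1, 159)))))) = Add(Rational(21880, 48601), Mul(-1, Mul(Rational(-11683, 66), Add(Rational(-84, 37), Rational(88, 159))))) = Add(Rational(21880, 48601), Mul(-1, Mul(Rational(-11683, 66), Rational(-10100, 5883)))) = Add(Rational(21880, 48601), Mul(-1, Rational(58999150, 194139))) = Add(Rational(21880, 48601), Rational(-58999150, 194139)) = Rational(-54022074110, 178025463)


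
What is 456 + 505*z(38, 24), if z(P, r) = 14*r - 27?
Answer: 156501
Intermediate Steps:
z(P, r) = -27 + 14*r
456 + 505*z(38, 24) = 456 + 505*(-27 + 14*24) = 456 + 505*(-27 + 336) = 456 + 505*309 = 456 + 156045 = 156501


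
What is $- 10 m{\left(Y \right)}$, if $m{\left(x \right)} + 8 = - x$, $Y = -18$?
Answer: $-100$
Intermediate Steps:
$m{\left(x \right)} = -8 - x$
$- 10 m{\left(Y \right)} = - 10 \left(-8 - -18\right) = - 10 \left(-8 + 18\right) = \left(-10\right) 10 = -100$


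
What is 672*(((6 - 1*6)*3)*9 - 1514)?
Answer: -1017408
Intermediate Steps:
672*(((6 - 1*6)*3)*9 - 1514) = 672*(((6 - 6)*3)*9 - 1514) = 672*((0*3)*9 - 1514) = 672*(0*9 - 1514) = 672*(0 - 1514) = 672*(-1514) = -1017408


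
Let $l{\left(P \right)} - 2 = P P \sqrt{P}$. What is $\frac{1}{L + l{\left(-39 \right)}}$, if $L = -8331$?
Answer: $- \frac{8329}{159596440} - \frac{1521 i \sqrt{39}}{159596440} \approx -5.2188 \cdot 10^{-5} - 5.9517 \cdot 10^{-5} i$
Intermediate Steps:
$l{\left(P \right)} = 2 + P^{\frac{5}{2}}$ ($l{\left(P \right)} = 2 + P P \sqrt{P} = 2 + P^{2} \sqrt{P} = 2 + P^{\frac{5}{2}}$)
$\frac{1}{L + l{\left(-39 \right)}} = \frac{1}{-8331 + \left(2 + \left(-39\right)^{\frac{5}{2}}\right)} = \frac{1}{-8331 + \left(2 + 1521 i \sqrt{39}\right)} = \frac{1}{-8329 + 1521 i \sqrt{39}}$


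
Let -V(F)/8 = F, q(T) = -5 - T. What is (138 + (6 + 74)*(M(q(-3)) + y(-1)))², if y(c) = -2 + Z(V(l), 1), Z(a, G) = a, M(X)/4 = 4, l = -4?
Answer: 14577124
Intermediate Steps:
M(X) = 16 (M(X) = 4*4 = 16)
V(F) = -8*F
y(c) = 30 (y(c) = -2 - 8*(-4) = -2 + 32 = 30)
(138 + (6 + 74)*(M(q(-3)) + y(-1)))² = (138 + (6 + 74)*(16 + 30))² = (138 + 80*46)² = (138 + 3680)² = 3818² = 14577124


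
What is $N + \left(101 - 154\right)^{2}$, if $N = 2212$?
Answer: $5021$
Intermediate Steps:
$N + \left(101 - 154\right)^{2} = 2212 + \left(101 - 154\right)^{2} = 2212 + \left(-53\right)^{2} = 2212 + 2809 = 5021$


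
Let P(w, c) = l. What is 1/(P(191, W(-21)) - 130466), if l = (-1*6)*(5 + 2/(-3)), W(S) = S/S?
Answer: -1/130492 ≈ -7.6633e-6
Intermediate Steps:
W(S) = 1
l = -26 (l = -6*(5 + 2*(-⅓)) = -6*(5 - ⅔) = -6*13/3 = -26)
P(w, c) = -26
1/(P(191, W(-21)) - 130466) = 1/(-26 - 130466) = 1/(-130492) = -1/130492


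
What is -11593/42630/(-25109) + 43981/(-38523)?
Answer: -5230741038459/4581654546490 ≈ -1.1417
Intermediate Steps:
-11593/42630/(-25109) + 43981/(-38523) = -11593*1/42630*(-1/25109) + 43981*(-1/38523) = -11593/42630*(-1/25109) - 43981/38523 = 11593/1070396670 - 43981/38523 = -5230741038459/4581654546490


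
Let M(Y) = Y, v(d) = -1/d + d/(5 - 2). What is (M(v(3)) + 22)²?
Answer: 4624/9 ≈ 513.78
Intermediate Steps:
v(d) = -1/d + d/3
(M(v(3)) + 22)² = ((-1/3 + (⅓)*3) + 22)² = ((-1*⅓ + 1) + 22)² = ((-⅓ + 1) + 22)² = (⅔ + 22)² = (68/3)² = 4624/9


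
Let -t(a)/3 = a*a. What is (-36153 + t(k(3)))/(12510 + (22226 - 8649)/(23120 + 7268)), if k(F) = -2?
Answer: -1098982020/380167457 ≈ -2.8908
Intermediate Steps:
t(a) = -3*a**2 (t(a) = -3*a*a = -3*a**2)
(-36153 + t(k(3)))/(12510 + (22226 - 8649)/(23120 + 7268)) = (-36153 - 3*(-2)**2)/(12510 + (22226 - 8649)/(23120 + 7268)) = (-36153 - 3*4)/(12510 + 13577/30388) = (-36153 - 12)/(12510 + 13577*(1/30388)) = -36165/(12510 + 13577/30388) = -36165/380167457/30388 = -36165*30388/380167457 = -1098982020/380167457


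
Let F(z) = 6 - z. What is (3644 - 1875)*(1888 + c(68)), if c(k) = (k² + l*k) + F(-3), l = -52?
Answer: 5280465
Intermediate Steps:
c(k) = 9 + k² - 52*k (c(k) = (k² - 52*k) + (6 - 1*(-3)) = (k² - 52*k) + (6 + 3) = (k² - 52*k) + 9 = 9 + k² - 52*k)
(3644 - 1875)*(1888 + c(68)) = (3644 - 1875)*(1888 + (9 + 68² - 52*68)) = 1769*(1888 + (9 + 4624 - 3536)) = 1769*(1888 + 1097) = 1769*2985 = 5280465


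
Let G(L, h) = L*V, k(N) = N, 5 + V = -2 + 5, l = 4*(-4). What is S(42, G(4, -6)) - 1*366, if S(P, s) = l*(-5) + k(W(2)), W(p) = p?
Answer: -284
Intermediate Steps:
l = -16
V = -2 (V = -5 + (-2 + 5) = -5 + 3 = -2)
G(L, h) = -2*L (G(L, h) = L*(-2) = -2*L)
S(P, s) = 82 (S(P, s) = -16*(-5) + 2 = 80 + 2 = 82)
S(42, G(4, -6)) - 1*366 = 82 - 1*366 = 82 - 366 = -284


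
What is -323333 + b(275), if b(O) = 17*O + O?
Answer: -318383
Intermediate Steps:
b(O) = 18*O
-323333 + b(275) = -323333 + 18*275 = -323333 + 4950 = -318383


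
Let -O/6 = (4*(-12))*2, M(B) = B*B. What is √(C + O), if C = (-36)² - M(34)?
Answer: 2*√179 ≈ 26.758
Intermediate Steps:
M(B) = B²
C = 140 (C = (-36)² - 1*34² = 1296 - 1*1156 = 1296 - 1156 = 140)
O = 576 (O = -6*4*(-12)*2 = -(-288)*2 = -6*(-96) = 576)
√(C + O) = √(140 + 576) = √716 = 2*√179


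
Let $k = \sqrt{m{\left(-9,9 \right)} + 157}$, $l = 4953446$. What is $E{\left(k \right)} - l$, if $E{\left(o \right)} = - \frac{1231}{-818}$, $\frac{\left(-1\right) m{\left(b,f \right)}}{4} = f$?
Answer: $- \frac{4051917597}{818} \approx -4.9534 \cdot 10^{6}$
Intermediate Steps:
$m{\left(b,f \right)} = - 4 f$
$k = 11$ ($k = \sqrt{\left(-4\right) 9 + 157} = \sqrt{-36 + 157} = \sqrt{121} = 11$)
$E{\left(o \right)} = \frac{1231}{818}$ ($E{\left(o \right)} = \left(-1231\right) \left(- \frac{1}{818}\right) = \frac{1231}{818}$)
$E{\left(k \right)} - l = \frac{1231}{818} - 4953446 = - \frac{4051917597}{818}$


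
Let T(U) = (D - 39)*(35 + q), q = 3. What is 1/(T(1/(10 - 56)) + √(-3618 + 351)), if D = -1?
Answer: -1520/2313667 - 33*I*√3/2313667 ≈ -0.00065697 - 2.4704e-5*I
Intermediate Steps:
T(U) = -1520 (T(U) = (-1 - 39)*(35 + 3) = -40*38 = -1520)
1/(T(1/(10 - 56)) + √(-3618 + 351)) = 1/(-1520 + √(-3618 + 351)) = 1/(-1520 + √(-3267)) = 1/(-1520 + 33*I*√3)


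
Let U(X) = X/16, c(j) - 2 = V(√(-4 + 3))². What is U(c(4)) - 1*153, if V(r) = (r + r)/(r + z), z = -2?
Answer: -30581/200 - I/25 ≈ -152.91 - 0.04*I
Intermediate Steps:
V(r) = 2*r/(-2 + r) (V(r) = (r + r)/(r - 2) = (2*r)/(-2 + r) = 2*r/(-2 + r))
c(j) = 2 - 4*(-2 - I)²/25 (c(j) = 2 + (2*√(-4 + 3)/(-2 + √(-4 + 3)))² = 2 + (2*√(-1)/(-2 + √(-1)))² = 2 + (2*I/(-2 + I))² = 2 + (2*I*((-2 - I)/5))² = 2 + (2*I*(-2 - I)/5)² = 2 - 4*(-2 - I)²/25)
U(X) = X/16 (U(X) = X*(1/16) = X/16)
U(c(4)) - 1*153 = (38/25 - 16*I/25)/16 - 1*153 = (19/200 - I/25) - 153 = -30581/200 - I/25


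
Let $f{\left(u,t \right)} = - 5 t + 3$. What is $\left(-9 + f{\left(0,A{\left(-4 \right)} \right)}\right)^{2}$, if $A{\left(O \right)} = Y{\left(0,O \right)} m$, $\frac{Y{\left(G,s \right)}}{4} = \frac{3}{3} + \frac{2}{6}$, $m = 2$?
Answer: $\frac{31684}{9} \approx 3520.4$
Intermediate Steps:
$Y{\left(G,s \right)} = \frac{16}{3}$ ($Y{\left(G,s \right)} = 4 \left(\frac{3}{3} + \frac{2}{6}\right) = 4 \left(3 \cdot \frac{1}{3} + 2 \cdot \frac{1}{6}\right) = 4 \left(1 + \frac{1}{3}\right) = 4 \cdot \frac{4}{3} = \frac{16}{3}$)
$A{\left(O \right)} = \frac{32}{3}$ ($A{\left(O \right)} = \frac{16}{3} \cdot 2 = \frac{32}{3}$)
$f{\left(u,t \right)} = 3 - 5 t$
$\left(-9 + f{\left(0,A{\left(-4 \right)} \right)}\right)^{2} = \left(-9 + \left(3 - \frac{160}{3}\right)\right)^{2} = \left(-9 - \frac{151}{3}\right)^{2} = \left(- \frac{178}{3}\right)^{2} = \frac{31684}{9}$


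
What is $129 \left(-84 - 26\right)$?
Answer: $-14190$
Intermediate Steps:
$129 \left(-84 - 26\right) = 129 \left(-110\right) = -14190$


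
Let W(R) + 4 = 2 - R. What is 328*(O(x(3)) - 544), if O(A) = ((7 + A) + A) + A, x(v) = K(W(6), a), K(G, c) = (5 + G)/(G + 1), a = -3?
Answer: -1230000/7 ≈ -1.7571e+5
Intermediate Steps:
W(R) = -2 - R (W(R) = -4 + (2 - R) = -2 - R)
K(G, c) = (5 + G)/(1 + G)
x(v) = 3/7 (x(v) = (5 + (-2 - 1*6))/(1 + (-2 - 1*6)) = (5 + (-2 - 6))/(1 + (-2 - 6)) = (5 - 8)/(1 - 8) = -3/(-7) = -⅐*(-3) = 3/7)
O(A) = 7 + 3*A (O(A) = (7 + 2*A) + A = 7 + 3*A)
328*(O(x(3)) - 544) = 328*((7 + 3*(3/7)) - 544) = 328*((7 + 9/7) - 544) = 328*(58/7 - 544) = 328*(-3750/7) = -1230000/7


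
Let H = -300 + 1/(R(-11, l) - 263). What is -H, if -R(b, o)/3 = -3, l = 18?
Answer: 76201/254 ≈ 300.00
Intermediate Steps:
R(b, o) = 9 (R(b, o) = -3*(-3) = 9)
H = -76201/254 (H = -300 + 1/(9 - 263) = -300 + 1/(-254) = -300 - 1/254 = -76201/254 ≈ -300.00)
-H = -1*(-76201/254) = 76201/254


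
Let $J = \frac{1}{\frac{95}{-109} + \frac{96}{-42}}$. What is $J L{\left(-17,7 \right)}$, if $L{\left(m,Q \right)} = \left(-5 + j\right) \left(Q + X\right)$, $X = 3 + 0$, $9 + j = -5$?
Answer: $\frac{144970}{2409} \approx 60.178$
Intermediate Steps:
$j = -14$ ($j = -9 - 5 = -14$)
$X = 3$
$L{\left(m,Q \right)} = -57 - 19 Q$ ($L{\left(m,Q \right)} = \left(-5 - 14\right) \left(Q + 3\right) = - 19 \left(3 + Q\right) = -57 - 19 Q$)
$J = - \frac{763}{2409}$ ($J = \frac{1}{95 \left(- \frac{1}{109}\right) + 96 \left(- \frac{1}{42}\right)} = \frac{1}{- \frac{95}{109} - \frac{16}{7}} = \frac{1}{- \frac{2409}{763}} = - \frac{763}{2409} \approx -0.31673$)
$J L{\left(-17,7 \right)} = - \frac{763 \left(-57 - 133\right)}{2409} = \left(- \frac{763}{2409}\right) \left(-190\right) = \frac{144970}{2409}$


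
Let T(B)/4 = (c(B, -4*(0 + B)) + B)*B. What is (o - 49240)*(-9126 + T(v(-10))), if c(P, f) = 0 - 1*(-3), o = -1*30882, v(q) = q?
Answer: 708759212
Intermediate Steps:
o = -30882
c(P, f) = 3 (c(P, f) = 0 + 3 = 3)
T(B) = 4*B*(3 + B) (T(B) = 4*((3 + B)*B) = 4*(B*(3 + B)) = 4*B*(3 + B))
(o - 49240)*(-9126 + T(v(-10))) = (-30882 - 49240)*(-9126 + 4*(-10)*(3 - 10)) = -80122*(-9126 + 4*(-10)*(-7)) = -80122*(-9126 + 280) = -80122*(-8846) = 708759212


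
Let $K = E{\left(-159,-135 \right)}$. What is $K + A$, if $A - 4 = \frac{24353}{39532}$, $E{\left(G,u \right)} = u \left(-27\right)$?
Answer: $\frac{144276621}{39532} \approx 3649.6$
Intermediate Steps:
$E{\left(G,u \right)} = - 27 u$
$K = 3645$ ($K = \left(-27\right) \left(-135\right) = 3645$)
$A = \frac{182481}{39532}$ ($A = 4 + \frac{24353}{39532} = \frac{182481}{39532} \approx 4.616$)
$K + A = 3645 + \frac{182481}{39532} = \frac{144276621}{39532}$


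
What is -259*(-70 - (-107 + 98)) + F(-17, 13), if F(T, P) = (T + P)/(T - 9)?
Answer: 205389/13 ≈ 15799.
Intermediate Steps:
F(T, P) = (P + T)/(-9 + T)
-259*(-70 - (-107 + 98)) + F(-17, 13) = -259*(-70 - (-107 + 98)) + (13 - 17)/(-9 - 17) = -259*(-70 - 1*(-9)) - 4/(-26) = -259*(-70 + 9) - 1/26*(-4) = -259*(-61) + 2/13 = 15799 + 2/13 = 205389/13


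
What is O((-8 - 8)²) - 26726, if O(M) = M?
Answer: -26470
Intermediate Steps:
O((-8 - 8)²) - 26726 = (-8 - 8)² - 26726 = (-16)² - 26726 = 256 - 26726 = -26470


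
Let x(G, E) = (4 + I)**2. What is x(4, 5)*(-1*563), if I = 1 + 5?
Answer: -56300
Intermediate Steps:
I = 6
x(G, E) = 100 (x(G, E) = (4 + 6)**2 = 10**2 = 100)
x(4, 5)*(-1*563) = 100*(-1*563) = 100*(-563) = -56300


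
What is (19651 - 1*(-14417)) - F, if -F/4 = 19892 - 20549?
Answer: 31440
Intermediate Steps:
F = 2628 (F = -4*(19892 - 20549) = -4*(-657) = 2628)
(19651 - 1*(-14417)) - F = (19651 - 1*(-14417)) - 1*2628 = (19651 + 14417) - 2628 = 34068 - 2628 = 31440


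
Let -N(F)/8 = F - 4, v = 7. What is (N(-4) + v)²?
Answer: 5041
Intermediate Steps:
N(F) = 32 - 8*F (N(F) = -8*(F - 4) = -8*(-4 + F) = 32 - 8*F)
(N(-4) + v)² = ((32 - 8*(-4)) + 7)² = ((32 + 32) + 7)² = (64 + 7)² = 71² = 5041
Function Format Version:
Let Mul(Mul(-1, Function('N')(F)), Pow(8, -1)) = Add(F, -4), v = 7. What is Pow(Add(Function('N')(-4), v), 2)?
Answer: 5041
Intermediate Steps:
Function('N')(F) = Add(32, Mul(-8, F)) (Function('N')(F) = Mul(-8, Add(F, -4)) = Mul(-8, Add(-4, F)) = Add(32, Mul(-8, F)))
Pow(Add(Function('N')(-4), v), 2) = Pow(Add(Add(32, Mul(-8, -4)), 7), 2) = Pow(Add(Add(32, 32), 7), 2) = Pow(Add(64, 7), 2) = Pow(71, 2) = 5041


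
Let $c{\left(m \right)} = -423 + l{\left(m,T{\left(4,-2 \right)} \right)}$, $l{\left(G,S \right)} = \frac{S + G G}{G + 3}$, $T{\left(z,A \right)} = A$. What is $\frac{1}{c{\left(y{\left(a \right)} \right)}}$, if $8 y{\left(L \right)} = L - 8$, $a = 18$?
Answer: $- \frac{68}{28771} \approx -0.0023635$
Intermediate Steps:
$l{\left(G,S \right)} = \frac{S + G^{2}}{3 + G}$
$y{\left(L \right)} = -1 + \frac{L}{8}$ ($y{\left(L \right)} = \frac{L - 8}{8} = \frac{-8 + L}{8} = -1 + \frac{L}{8}$)
$c{\left(m \right)} = -423 + \frac{-2 + m^{2}}{3 + m}$
$\frac{1}{c{\left(y{\left(a \right)} \right)}} = \frac{1}{\frac{1}{3 + \left(-1 + \frac{1}{8} \cdot 18\right)} \left(-1271 + \left(-1 + \frac{1}{8} \cdot 18\right)^{2} - 423 \left(-1 + \frac{1}{8} \cdot 18\right)\right)} = \frac{1}{\frac{1}{3 + \left(-1 + \frac{9}{4}\right)} \left(-1271 + \left(-1 + \frac{9}{4}\right)^{2} - 423 \left(-1 + \frac{9}{4}\right)\right)} = \frac{1}{\frac{1}{3 + \frac{5}{4}} \left(-1271 + \left(\frac{5}{4}\right)^{2} - \frac{2115}{4}\right)} = \frac{1}{\frac{1}{\frac{17}{4}} \left(-1271 + \frac{25}{16} - \frac{2115}{4}\right)} = \frac{1}{\frac{4}{17} \left(- \frac{28771}{16}\right)} = \frac{1}{- \frac{28771}{68}} = - \frac{68}{28771}$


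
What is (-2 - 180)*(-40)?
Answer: 7280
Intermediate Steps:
(-2 - 180)*(-40) = -182*(-40) = 7280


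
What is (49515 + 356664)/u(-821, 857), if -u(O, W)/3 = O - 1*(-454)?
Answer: 135393/367 ≈ 368.92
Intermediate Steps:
u(O, W) = -1362 - 3*O (u(O, W) = -3*(O - 1*(-454)) = -3*(O + 454) = -3*(454 + O) = -1362 - 3*O)
(49515 + 356664)/u(-821, 857) = (49515 + 356664)/(-1362 - 3*(-821)) = 406179/(-1362 + 2463) = 406179/1101 = 406179*(1/1101) = 135393/367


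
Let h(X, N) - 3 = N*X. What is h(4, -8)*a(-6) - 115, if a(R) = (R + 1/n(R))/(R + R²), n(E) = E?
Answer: -19627/180 ≈ -109.04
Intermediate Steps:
a(R) = (R + 1/R)/(R + R²)
h(X, N) = 3 + N*X
h(4, -8)*a(-6) - 115 = (3 - 8*4)*((1 + (-6)²)/((-6)²*(1 - 6))) - 115 = (3 - 32)*((1/36)*(1 + 36)/(-5)) - 115 = -29*(-1)*37/(36*5) - 115 = -29*(-37/180) - 115 = 1073/180 - 115 = -19627/180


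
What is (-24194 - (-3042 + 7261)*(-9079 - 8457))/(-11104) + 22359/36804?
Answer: -113407606601/17027984 ≈ -6660.1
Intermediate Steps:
(-24194 - (-3042 + 7261)*(-9079 - 8457))/(-11104) + 22359/36804 = (-24194 - 4219*(-17536))*(-1/11104) + 22359*(1/36804) = (-24194 - 1*(-73984384))*(-1/11104) + 7453/12268 = (-24194 + 73984384)*(-1/11104) + 7453/12268 = 73960190*(-1/11104) + 7453/12268 = -36980095/5552 + 7453/12268 = -113407606601/17027984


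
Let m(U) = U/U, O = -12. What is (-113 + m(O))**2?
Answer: 12544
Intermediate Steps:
m(U) = 1
(-113 + m(O))**2 = (-113 + 1)**2 = (-112)**2 = 12544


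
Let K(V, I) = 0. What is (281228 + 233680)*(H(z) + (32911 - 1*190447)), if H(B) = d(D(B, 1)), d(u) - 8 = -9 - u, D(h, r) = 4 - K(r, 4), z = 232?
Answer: -81119121228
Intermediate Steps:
D(h, r) = 4 (D(h, r) = 4 - 1*0 = 4 + 0 = 4)
d(u) = -1 - u (d(u) = 8 + (-9 - u) = -1 - u)
H(B) = -5 (H(B) = -1 - 1*4 = -1 - 4 = -5)
(281228 + 233680)*(H(z) + (32911 - 1*190447)) = (281228 + 233680)*(-5 + (32911 - 1*190447)) = 514908*(-5 + (32911 - 190447)) = 514908*(-5 - 157536) = 514908*(-157541) = -81119121228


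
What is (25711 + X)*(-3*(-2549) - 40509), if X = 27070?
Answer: -1734489222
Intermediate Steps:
(25711 + X)*(-3*(-2549) - 40509) = (25711 + 27070)*(-3*(-2549) - 40509) = 52781*(7647 - 40509) = 52781*(-32862) = -1734489222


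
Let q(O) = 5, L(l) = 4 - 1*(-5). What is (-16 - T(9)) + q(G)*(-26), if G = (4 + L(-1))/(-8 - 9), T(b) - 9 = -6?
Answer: -149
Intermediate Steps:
L(l) = 9 (L(l) = 4 + 5 = 9)
T(b) = 3 (T(b) = 9 - 6 = 3)
G = -13/17 (G = (4 + 9)/(-8 - 9) = 13/(-17) = 13*(-1/17) = -13/17 ≈ -0.76471)
(-16 - T(9)) + q(G)*(-26) = (-16 - 1*3) + 5*(-26) = (-16 - 3) - 130 = -19 - 130 = -149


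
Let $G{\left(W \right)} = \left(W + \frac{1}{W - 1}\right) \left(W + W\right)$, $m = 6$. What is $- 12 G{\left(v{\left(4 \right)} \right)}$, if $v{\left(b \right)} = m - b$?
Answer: $-144$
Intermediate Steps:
$v{\left(b \right)} = 6 - b$
$G{\left(W \right)} = 2 W \left(W + \frac{1}{-1 + W}\right)$ ($G{\left(W \right)} = \left(W + \frac{1}{-1 + W}\right) 2 W = 2 W \left(W + \frac{1}{-1 + W}\right)$)
$- 12 G{\left(v{\left(4 \right)} \right)} = - 12 \frac{2 \left(6 - 4\right) \left(1 + \left(6 - 4\right)^{2} - \left(6 - 4\right)\right)}{-1 + \left(6 - 4\right)} = - 12 \cdot 2 \cdot 2 \frac{1}{-1 + 2} \left(1 + 2^{2} - 2\right) = - 12 \cdot 2 \cdot 2 \cdot 1^{-1} \left(1 + 4 - 2\right) = - 12 \cdot 2 \cdot 2 \cdot 1 \cdot 3 = \left(-12\right) 12 = -144$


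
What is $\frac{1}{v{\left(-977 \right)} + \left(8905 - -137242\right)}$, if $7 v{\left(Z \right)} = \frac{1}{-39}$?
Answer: $\frac{273}{39898130} \approx 6.8424 \cdot 10^{-6}$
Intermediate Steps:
$v{\left(Z \right)} = - \frac{1}{273}$ ($v{\left(Z \right)} = \frac{1}{7 \left(-39\right)} = \frac{1}{7} \left(- \frac{1}{39}\right) = - \frac{1}{273}$)
$\frac{1}{v{\left(-977 \right)} + \left(8905 - -137242\right)} = \frac{1}{- \frac{1}{273} + \left(8905 - -137242\right)} = \frac{1}{- \frac{1}{273} + \left(8905 + 137242\right)} = \frac{1}{- \frac{1}{273} + 146147} = \frac{1}{\frac{39898130}{273}} = \frac{273}{39898130}$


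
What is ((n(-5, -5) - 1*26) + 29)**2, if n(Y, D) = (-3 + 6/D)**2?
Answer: 266256/625 ≈ 426.01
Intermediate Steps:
((n(-5, -5) - 1*26) + 29)**2 = ((9*(-2 - 5)**2/(-5)**2 - 1*26) + 29)**2 = ((9*(1/25)*(-7)**2 - 26) + 29)**2 = ((9*(1/25)*49 - 26) + 29)**2 = ((441/25 - 26) + 29)**2 = (-209/25 + 29)**2 = (516/25)**2 = 266256/625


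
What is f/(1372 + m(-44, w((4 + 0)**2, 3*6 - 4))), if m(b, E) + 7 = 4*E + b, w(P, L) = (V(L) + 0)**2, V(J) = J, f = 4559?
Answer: 4559/2105 ≈ 2.1658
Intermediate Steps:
w(P, L) = L**2 (w(P, L) = (L + 0)**2 = L**2)
m(b, E) = -7 + b + 4*E (m(b, E) = -7 + (4*E + b) = -7 + (b + 4*E) = -7 + b + 4*E)
f/(1372 + m(-44, w((4 + 0)**2, 3*6 - 4))) = 4559/(1372 + (-7 - 44 + 4*(3*6 - 4)**2)) = 4559/(1372 + (-7 - 44 + 4*(18 - 4)**2)) = 4559/(1372 + (-7 - 44 + 4*14**2)) = 4559/(1372 + (-7 - 44 + 4*196)) = 4559/(1372 + (-7 - 44 + 784)) = 4559/(1372 + 733) = 4559/2105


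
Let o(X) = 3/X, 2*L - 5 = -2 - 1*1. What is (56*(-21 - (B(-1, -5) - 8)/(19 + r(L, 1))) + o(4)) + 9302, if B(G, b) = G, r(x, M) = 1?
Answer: 163039/20 ≈ 8152.0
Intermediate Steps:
L = 1 (L = 5/2 + (-2 - 1*1)/2 = 5/2 + (-2 - 1)/2 = 5/2 + (½)*(-3) = 5/2 - 3/2 = 1)
(56*(-21 - (B(-1, -5) - 8)/(19 + r(L, 1))) + o(4)) + 9302 = (56*(-21 - (-1 - 8)/(19 + 1)) + 3/4) + 9302 = (56*(-21 - (-9)/20) + 3*(¼)) + 9302 = (56*(-21 - (-9)/20) + ¾) + 9302 = (56*(-21 - 1*(-9/20)) + ¾) + 9302 = (56*(-21 + 9/20) + ¾) + 9302 = (56*(-411/20) + ¾) + 9302 = (-5754/5 + ¾) + 9302 = -23001/20 + 9302 = 163039/20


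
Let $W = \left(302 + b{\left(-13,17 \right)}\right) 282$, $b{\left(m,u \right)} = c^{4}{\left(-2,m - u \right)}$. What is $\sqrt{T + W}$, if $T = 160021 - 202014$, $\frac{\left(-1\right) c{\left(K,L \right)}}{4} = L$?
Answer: $\sqrt{58475563171} \approx 2.4182 \cdot 10^{5}$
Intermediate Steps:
$c{\left(K,L \right)} = - 4 L$
$b{\left(m,u \right)} = \left(- 4 m + 4 u\right)^{4}$ ($b{\left(m,u \right)} = \left(- 4 \left(m - u\right)\right)^{4} = \left(- 4 m + 4 u\right)^{4}$)
$W = 58475605164$ ($W = \left(302 + 256 \left(17 - -13\right)^{4}\right) 282 = \left(302 + 256 \left(17 + 13\right)^{4}\right) 282 = \left(302 + 256 \cdot 30^{4}\right) 282 = \left(302 + 256 \cdot 810000\right) 282 = \left(302 + 207360000\right) 282 = 207360302 \cdot 282 = 58475605164$)
$T = -41993$ ($T = 160021 - 202014 = -41993$)
$\sqrt{T + W} = \sqrt{-41993 + 58475605164} = \sqrt{58475563171}$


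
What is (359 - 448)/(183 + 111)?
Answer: -89/294 ≈ -0.30272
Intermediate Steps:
(359 - 448)/(183 + 111) = -89/294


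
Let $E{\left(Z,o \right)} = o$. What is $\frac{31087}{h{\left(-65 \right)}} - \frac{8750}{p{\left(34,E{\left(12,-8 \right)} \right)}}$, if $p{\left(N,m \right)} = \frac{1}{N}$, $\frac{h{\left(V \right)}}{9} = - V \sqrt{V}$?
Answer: $-297500 - \frac{31087 i \sqrt{65}}{38025} \approx -2.975 \cdot 10^{5} - 6.5912 i$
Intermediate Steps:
$h{\left(V \right)} = - 9 V^{\frac{3}{2}}$ ($h{\left(V \right)} = 9 - V \sqrt{V} = 9 \left(- V^{\frac{3}{2}}\right) = - 9 V^{\frac{3}{2}}$)
$\frac{31087}{h{\left(-65 \right)}} - \frac{8750}{p{\left(34,E{\left(12,-8 \right)} \right)}} = \frac{31087}{\left(-9\right) \left(-65\right)^{\frac{3}{2}}} - \frac{8750}{\frac{1}{34}} = \frac{31087}{\left(-9\right) \left(- 65 i \sqrt{65}\right)} - 8750 \frac{1}{\frac{1}{34}} = \frac{31087}{585 i \sqrt{65}} - 297500 = 31087 \left(- \frac{i \sqrt{65}}{38025}\right) - 297500 = - \frac{31087 i \sqrt{65}}{38025} - 297500 = -297500 - \frac{31087 i \sqrt{65}}{38025}$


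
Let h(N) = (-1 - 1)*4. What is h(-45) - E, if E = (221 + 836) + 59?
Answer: -1124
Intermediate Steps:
h(N) = -8 (h(N) = -2*4 = -8)
E = 1116 (E = 1057 + 59 = 1116)
h(-45) - E = -8 - 1*1116 = -8 - 1116 = -1124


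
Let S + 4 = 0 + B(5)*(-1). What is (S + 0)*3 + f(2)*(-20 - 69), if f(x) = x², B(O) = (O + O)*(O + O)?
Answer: -668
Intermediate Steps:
B(O) = 4*O² (B(O) = (2*O)*(2*O) = 4*O²)
S = -104 (S = -4 + (0 + (4*5²)*(-1)) = -4 + (0 + (4*25)*(-1)) = -4 + (0 + 100*(-1)) = -4 + (0 - 100) = -4 - 100 = -104)
(S + 0)*3 + f(2)*(-20 - 69) = (-104 + 0)*3 + 2²*(-20 - 69) = -104*3 + 4*(-89) = -312 - 356 = -668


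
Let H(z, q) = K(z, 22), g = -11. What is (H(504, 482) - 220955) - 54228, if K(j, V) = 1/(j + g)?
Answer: -135665218/493 ≈ -2.7518e+5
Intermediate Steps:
K(j, V) = 1/(-11 + j) (K(j, V) = 1/(j - 11) = 1/(-11 + j))
H(z, q) = 1/(-11 + z)
(H(504, 482) - 220955) - 54228 = (1/(-11 + 504) - 220955) - 54228 = (1/493 - 220955) - 54228 = -108930814/493 - 54228 = -135665218/493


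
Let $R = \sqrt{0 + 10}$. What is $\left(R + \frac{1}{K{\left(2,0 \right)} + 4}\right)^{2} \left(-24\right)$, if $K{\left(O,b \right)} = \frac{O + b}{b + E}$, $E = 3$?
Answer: $- \frac{11814}{49} - \frac{72 \sqrt{10}}{7} \approx -273.63$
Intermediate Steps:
$R = \sqrt{10} \approx 3.1623$
$K{\left(O,b \right)} = \frac{O + b}{3 + b}$ ($K{\left(O,b \right)} = \frac{O + b}{b + 3} = \frac{O + b}{3 + b}$)
$\left(R + \frac{1}{K{\left(2,0 \right)} + 4}\right)^{2} \left(-24\right) = \left(\sqrt{10} + \frac{1}{\frac{2 + 0}{3 + 0} + 4}\right)^{2} \left(-24\right) = \left(\sqrt{10} + \frac{1}{\frac{1}{3} \cdot 2 + 4}\right)^{2} \left(-24\right) = \left(\sqrt{10} + \frac{1}{\frac{2}{3} + 4}\right)^{2} \left(-24\right) = \left(\sqrt{10} + \frac{1}{\frac{14}{3}}\right)^{2} \left(-24\right) = \left(\sqrt{10} + \frac{3}{14}\right)^{2} \left(-24\right) = \left(\frac{3}{14} + \sqrt{10}\right)^{2} \left(-24\right) = - 24 \left(\frac{3}{14} + \sqrt{10}\right)^{2}$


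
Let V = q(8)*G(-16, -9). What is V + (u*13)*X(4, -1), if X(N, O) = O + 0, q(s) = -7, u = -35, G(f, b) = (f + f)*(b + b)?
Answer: -3577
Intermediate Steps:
G(f, b) = 4*b*f (G(f, b) = (2*f)*(2*b) = 4*b*f)
X(N, O) = O
V = -4032 (V = -28*(-9)*(-16) = -7*576 = -4032)
V + (u*13)*X(4, -1) = -4032 - 35*13*(-1) = -4032 - 455*(-1) = -4032 + 455 = -3577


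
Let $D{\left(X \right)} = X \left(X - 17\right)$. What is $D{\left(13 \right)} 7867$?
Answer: $-409084$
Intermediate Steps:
$D{\left(X \right)} = X \left(-17 + X\right)$
$D{\left(13 \right)} 7867 = 13 \left(-17 + 13\right) 7867 = 13 \left(-4\right) 7867 = \left(-52\right) 7867 = -409084$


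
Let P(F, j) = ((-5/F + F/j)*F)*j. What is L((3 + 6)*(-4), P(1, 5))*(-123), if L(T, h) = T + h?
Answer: 7380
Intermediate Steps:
P(F, j) = F*j*(-5/F + F/j) (P(F, j) = (F*(-5/F + F/j))*j = F*j*(-5/F + F/j))
L((3 + 6)*(-4), P(1, 5))*(-123) = ((3 + 6)*(-4) + (1² - 5*5))*(-123) = (9*(-4) + (1 - 25))*(-123) = (-36 - 24)*(-123) = -60*(-123) = 7380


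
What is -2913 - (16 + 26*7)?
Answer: -3111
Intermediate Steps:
-2913 - (16 + 26*7) = -2913 - (16 + 182) = -2913 - 1*198 = -2913 - 198 = -3111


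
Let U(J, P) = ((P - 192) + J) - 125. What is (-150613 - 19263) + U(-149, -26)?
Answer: -170368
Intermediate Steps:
U(J, P) = -317 + J + P (U(J, P) = ((-192 + P) + J) - 125 = (-192 + J + P) - 125 = -317 + J + P)
(-150613 - 19263) + U(-149, -26) = (-150613 - 19263) + (-317 - 149 - 26) = -169876 - 492 = -170368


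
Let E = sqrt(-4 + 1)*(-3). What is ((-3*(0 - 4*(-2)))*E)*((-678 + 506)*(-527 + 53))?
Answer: 5870016*I*sqrt(3) ≈ 1.0167e+7*I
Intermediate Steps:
E = -3*I*sqrt(3) (E = sqrt(-3)*(-3) = (I*sqrt(3))*(-3) = -3*I*sqrt(3) ≈ -5.1962*I)
((-3*(0 - 4*(-2)))*E)*((-678 + 506)*(-527 + 53)) = ((-3*(0 - 4*(-2)))*(-3*I*sqrt(3)))*((-678 + 506)*(-527 + 53)) = ((-3*(0 + 8))*(-3*I*sqrt(3)))*(-172*(-474)) = ((-3*8)*(-3*I*sqrt(3)))*81528 = -(-72)*I*sqrt(3)*81528 = (72*I*sqrt(3))*81528 = 5870016*I*sqrt(3)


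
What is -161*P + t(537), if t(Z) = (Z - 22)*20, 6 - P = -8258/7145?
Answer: 65361892/7145 ≈ 9147.9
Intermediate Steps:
P = 51128/7145 (P = 6 - (-8258)/7145 = 6 - 1*(-8258/7145) = 6 + 8258/7145 = 51128/7145 ≈ 7.1558)
t(Z) = -440 + 20*Z (t(Z) = (-22 + Z)*20 = -440 + 20*Z)
-161*P + t(537) = -161*51128/7145 + (-440 + 20*537) = -8231608/7145 + (-440 + 10740) = -8231608/7145 + 10300 = 65361892/7145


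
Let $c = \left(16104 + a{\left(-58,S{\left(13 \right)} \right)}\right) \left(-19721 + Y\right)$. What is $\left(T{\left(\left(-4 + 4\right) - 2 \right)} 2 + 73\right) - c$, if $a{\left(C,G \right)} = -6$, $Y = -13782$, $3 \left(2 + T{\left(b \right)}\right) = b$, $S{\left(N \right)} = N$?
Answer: $\frac{1617994085}{3} \approx 5.3933 \cdot 10^{8}$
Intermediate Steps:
$T{\left(b \right)} = -2 + \frac{b}{3}$
$c = -539331294$ ($c = \left(16104 - 6\right) \left(-19721 - 13782\right) = 16098 \left(-33503\right) = -539331294$)
$\left(T{\left(\left(-4 + 4\right) - 2 \right)} 2 + 73\right) - c = \left(\left(-2 + \frac{\left(-4 + 4\right) - 2}{3}\right) 2 + 73\right) - -539331294 = \left(\left(-2 + \frac{0 - 2}{3}\right) 2 + 73\right) + 539331294 = \left(\left(-2 + \frac{1}{3} \left(-2\right)\right) 2 + 73\right) + 539331294 = \left(\left(-2 - \frac{2}{3}\right) 2 + 73\right) + 539331294 = \left(\left(- \frac{8}{3}\right) 2 + 73\right) + 539331294 = \left(- \frac{16}{3} + 73\right) + 539331294 = \frac{203}{3} + 539331294 = \frac{1617994085}{3}$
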